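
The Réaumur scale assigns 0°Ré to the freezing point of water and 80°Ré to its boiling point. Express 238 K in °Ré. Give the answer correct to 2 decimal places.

-28.12°Ré

First in Celsius: 238 - 273.15 = -35.1500°C.
Linearly onto the Réaumur scale: 0 + (-35.1500 / 100) × (80 - 0) = -28.12°Ré.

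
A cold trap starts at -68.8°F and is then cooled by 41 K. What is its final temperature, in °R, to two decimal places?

Initial temperature in Celsius: (-68.8 - 32) × 5/9 = -56.0000°C.
The 41 K change is an interval; Kelvin and Celsius degrees are the same size, so ΔC = -41°C.
Final Celsius temperature: -56.0000 - 41.0000 = -97.0000°C.
In Rankine: -97.0000 × 1.8 + 491.67 = 317.07°R.

317.07°R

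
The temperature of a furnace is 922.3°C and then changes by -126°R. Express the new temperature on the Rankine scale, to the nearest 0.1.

2025.8°R

The 126°R change is an interval, so only the factor 5/9 applies: -126 × 5/9 = -70.0000°C.
Final Celsius temperature: 922.3000 - 70.0000 = 852.3000°C.
In Rankine: 852.3000 × 1.8 + 491.67 = 2025.8°R.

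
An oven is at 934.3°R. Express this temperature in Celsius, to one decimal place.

245.9°C

In Celsius: (934.3 - 491.67) × 5/9 = 245.9056°C.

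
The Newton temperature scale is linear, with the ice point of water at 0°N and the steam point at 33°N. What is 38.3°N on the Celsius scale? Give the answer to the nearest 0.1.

Linear interpolation between the fixed points: C = (38.3 - 0) × 100 / (33 - 0) = 116.0606°C.

116.1°C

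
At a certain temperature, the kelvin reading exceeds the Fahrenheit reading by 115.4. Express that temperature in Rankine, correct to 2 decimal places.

774.61°R

Let x be the Fahrenheit reading; then the kelvin reading is 5/9·x + 255.372.
(5/9·x + 255.372) - x = 115.4  ⇒  (-4/9)·x = -139.972  ⇒  x = 314.9375°F.
In Celsius: (314.9375 - 32) × 5/9 = 157.1875°C.
In Rankine: 157.1875 × 1.8 + 491.67 = 774.61°R.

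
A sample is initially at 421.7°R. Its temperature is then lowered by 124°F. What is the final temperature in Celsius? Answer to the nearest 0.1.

Initial temperature in Celsius: (421.7 - 491.67) × 5/9 = -38.8722°C.
The 124°F change is an interval, so only the factor 5/9 applies: -124 × 5/9 = -68.8889°C.
Final Celsius temperature: -38.8722 - 68.8889 = -107.7611°C.

-107.8°C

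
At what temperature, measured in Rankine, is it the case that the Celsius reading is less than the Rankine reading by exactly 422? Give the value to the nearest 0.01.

334.91°R

Let R be the Rankine reading. The Celsius reading is C = 5/9·R - 273.15.
Require C - R = -422: (-4/9)·R - 273.15 = -422.
R = (-422 + 273.15) / (-4/9) = 334.91.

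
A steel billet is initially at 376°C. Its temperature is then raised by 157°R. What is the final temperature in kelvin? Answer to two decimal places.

The 157°R change is an interval, so only the factor 5/9 applies: +157 × 5/9 = +87.2222°C.
Final Celsius temperature: 376.0000 + 87.2222 = 463.2222°C.
In kelvin: 463.2222 + 273.15 = 736.37 K.

736.37 K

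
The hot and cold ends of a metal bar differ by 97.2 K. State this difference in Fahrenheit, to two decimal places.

174.96°F

For a temperature interval the offset drops out; only the factor 1.8 applies.
97.2 × 1.8 = 174.96.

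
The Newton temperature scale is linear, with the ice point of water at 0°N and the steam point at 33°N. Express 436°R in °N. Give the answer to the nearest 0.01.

First in Celsius: (436 - 491.67) × 5/9 = -30.9278°C.
Linearly onto the Newton scale: 0 + (-30.9278 / 100) × (33 - 0) = -10.21°N.

-10.21°N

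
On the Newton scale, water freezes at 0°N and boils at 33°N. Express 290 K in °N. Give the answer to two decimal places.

First in Celsius: 290 - 273.15 = 16.8500°C.
Linearly onto the Newton scale: 0 + (16.8500 / 100) × (33 - 0) = 5.56°N.

5.56°N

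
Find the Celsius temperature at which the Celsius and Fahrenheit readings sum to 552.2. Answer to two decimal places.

Let C be the Celsius reading. The Fahrenheit reading is F = 1.8·C + 32.
Require C + F = 552.2: (2.8)·C + 32 = 552.2.
C = (552.2 - 32) / (2.8) = 185.79.

185.79°C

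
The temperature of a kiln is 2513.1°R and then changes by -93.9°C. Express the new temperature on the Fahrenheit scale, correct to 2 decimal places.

Initial temperature in Celsius: (2513.1 - 491.67) × 5/9 = 1123.0167°C.
Final Celsius temperature: 1123.0167 - 93.9000 = 1029.1167°C.
In Fahrenheit: 1029.1167 × 1.8 + 32 = 1884.41°F.

1884.41°F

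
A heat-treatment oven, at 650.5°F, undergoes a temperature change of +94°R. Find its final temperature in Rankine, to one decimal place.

Initial temperature in Celsius: (650.5 - 32) × 5/9 = 343.6111°C.
The 94°R change is an interval, so only the factor 5/9 applies: +94 × 5/9 = +52.2222°C.
Final Celsius temperature: 343.6111 + 52.2222 = 395.8333°C.
In Rankine: 395.8333 × 1.8 + 491.67 = 1204.2°R.

1204.2°R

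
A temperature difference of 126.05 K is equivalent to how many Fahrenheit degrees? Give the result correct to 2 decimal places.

226.89°F

An interval of 1 K corresponds to 1.8°F.
126.05 × 1.8 = 226.89.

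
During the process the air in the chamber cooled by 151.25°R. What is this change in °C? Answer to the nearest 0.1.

84.0°C

Only the scale ratio 5/9 matters for a change in temperature.
151.25 × 5/9 = 84.0.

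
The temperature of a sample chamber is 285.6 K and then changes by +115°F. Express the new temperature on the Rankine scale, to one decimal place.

Initial temperature in Celsius: 285.6 - 273.15 = 12.4500°C.
The 115°F change is an interval, so only the factor 5/9 applies: +115 × 5/9 = +63.8889°C.
Final Celsius temperature: 12.4500 + 63.8889 = 76.3389°C.
In Rankine: 76.3389 × 1.8 + 491.67 = 629.1°R.

629.1°R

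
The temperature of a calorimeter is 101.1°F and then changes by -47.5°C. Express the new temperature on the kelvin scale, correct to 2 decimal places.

Initial temperature in Celsius: (101.1 - 32) × 5/9 = 38.3889°C.
Final Celsius temperature: 38.3889 - 47.5000 = -9.1111°C.
In kelvin: -9.1111 + 273.15 = 264.04 K.

264.04 K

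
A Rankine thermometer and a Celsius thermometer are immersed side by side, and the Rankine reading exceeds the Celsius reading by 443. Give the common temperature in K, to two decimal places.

Let x be the Rankine reading; then the Celsius reading is 5/9·x - 273.15.
(5/9·x - 273.15) - x = -443  ⇒  (-4/9)·x = -169.85  ⇒  x = 382.1625°R.
In Celsius: (382.1625 - 491.67) × 5/9 = -60.8375°C.
In kelvin: -60.8375 + 273.15 = 212.31 K.

212.31 K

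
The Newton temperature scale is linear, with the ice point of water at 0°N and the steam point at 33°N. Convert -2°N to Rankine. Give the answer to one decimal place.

480.8°R

Linear interpolation between the fixed points: C = (-2 - 0) × 100 / (33 - 0) = -6.0606°C.
Then -6.0606 × 1.8 + 491.67 = 480.8°R.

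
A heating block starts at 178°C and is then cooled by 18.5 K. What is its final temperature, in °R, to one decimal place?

778.8°R

The 18.5 K change is an interval; Kelvin and Celsius degrees are the same size, so ΔC = -18.5°C.
Final Celsius temperature: 178.0000 - 18.5000 = 159.5000°C.
In Rankine: 159.5000 × 1.8 + 491.67 = 778.8°R.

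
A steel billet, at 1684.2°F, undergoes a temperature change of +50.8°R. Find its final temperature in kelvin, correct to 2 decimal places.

Initial temperature in Celsius: (1684.2 - 32) × 5/9 = 917.8889°C.
The 50.8°R change is an interval, so only the factor 5/9 applies: +50.8 × 5/9 = +28.2222°C.
Final Celsius temperature: 917.8889 + 28.2222 = 946.1111°C.
In kelvin: 946.1111 + 273.15 = 1219.26 K.

1219.26 K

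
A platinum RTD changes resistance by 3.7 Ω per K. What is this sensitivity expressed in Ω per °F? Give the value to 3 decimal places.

2.056 Ω per °F

The quantity depends on a temperature interval, so only the ratio of degree sizes applies; the offset between the scales is irrelevant.
A change of 1°F is a change of 5/9 K, so per °F the value is 3.7 × 5/9 = 2.056.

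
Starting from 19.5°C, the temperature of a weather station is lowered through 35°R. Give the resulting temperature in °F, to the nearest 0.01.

32.10°F

The 35°R change is an interval, so only the factor 5/9 applies: -35 × 5/9 = -19.4444°C.
Final Celsius temperature: 19.5000 - 19.4444 = 0.0556°C.
In Fahrenheit: 0.0556 × 1.8 + 32 = 32.10°F.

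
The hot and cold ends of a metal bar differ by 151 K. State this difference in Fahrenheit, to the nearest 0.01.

271.80°F

For a temperature interval the offset drops out; only the factor 1.8 applies.
151 × 1.8 = 271.80.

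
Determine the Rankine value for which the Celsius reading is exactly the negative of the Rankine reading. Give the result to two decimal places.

Let R be the Rankine reading. The Celsius reading is C = 5/9·R - 273.15.
Require C = -1·R: 5/9·R - 273.15 = -1·R.
(14/9)·R = 273.15  ⇒  R = 175.60.

175.60°R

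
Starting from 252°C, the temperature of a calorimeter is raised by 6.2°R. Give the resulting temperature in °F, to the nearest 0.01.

491.80°F

The 6.2°R change is an interval, so only the factor 5/9 applies: +6.2 × 5/9 = +3.4444°C.
Final Celsius temperature: 252.0000 + 3.4444 = 255.4444°C.
In Fahrenheit: 255.4444 × 1.8 + 32 = 491.80°F.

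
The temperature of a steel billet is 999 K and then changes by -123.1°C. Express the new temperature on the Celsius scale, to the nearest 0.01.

Initial temperature in Celsius: 999 - 273.15 = 725.8500°C.
Final Celsius temperature: 725.8500 - 123.1000 = 602.7500°C.

602.75°C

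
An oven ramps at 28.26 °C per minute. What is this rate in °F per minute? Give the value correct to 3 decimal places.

50.868 °F/minute

Since only a temperature interval is involved, the additive offset between the scales drops out.
A change of 1°C is a change of 1.8°F, so 28.26 × 1.8 = 50.868.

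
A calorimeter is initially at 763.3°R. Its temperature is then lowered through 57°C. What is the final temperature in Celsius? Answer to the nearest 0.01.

93.91°C

Initial temperature in Celsius: (763.3 - 491.67) × 5/9 = 150.9056°C.
Final Celsius temperature: 150.9056 - 57.0000 = 93.9056°C.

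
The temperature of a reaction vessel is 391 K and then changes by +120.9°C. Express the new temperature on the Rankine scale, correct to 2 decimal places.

921.42°R

Initial temperature in Celsius: 391 - 273.15 = 117.8500°C.
Final Celsius temperature: 117.8500 + 120.9000 = 238.7500°C.
In Rankine: 238.7500 × 1.8 + 491.67 = 921.42°R.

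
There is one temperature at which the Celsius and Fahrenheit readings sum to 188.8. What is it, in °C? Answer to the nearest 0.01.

56.00°C

Let C be the Celsius reading. The Fahrenheit reading is F = 1.8·C + 32.
Require C + F = 188.8: (2.8)·C + 32 = 188.8.
C = (188.8 - 32) / (2.8) = 56.00.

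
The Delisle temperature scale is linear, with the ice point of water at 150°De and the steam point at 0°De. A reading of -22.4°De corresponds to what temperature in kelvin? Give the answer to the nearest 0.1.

Linear interpolation between the fixed points: C = (-22.4 - 150) × 100 / (0 - 150) = 114.9333°C.
Then 114.9333 + 273.15 = 388.1 K.

388.1 K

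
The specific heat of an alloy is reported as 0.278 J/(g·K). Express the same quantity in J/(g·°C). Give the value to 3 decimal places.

The quantity depends on a temperature interval, so only the ratio of degree sizes applies; the offset between the scales is irrelevant.
A change of 1°C is a change of 1 K, so per °C the value is 0.278 × 1 = 0.278.

0.278 J/(g·°C)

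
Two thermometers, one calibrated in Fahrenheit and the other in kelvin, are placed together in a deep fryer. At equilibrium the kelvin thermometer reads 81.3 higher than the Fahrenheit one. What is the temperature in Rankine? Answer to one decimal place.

851.3°R

Let x be the Fahrenheit reading; then the kelvin reading is 5/9·x + 255.372.
(5/9·x + 255.372) - x = 81.3  ⇒  (-4/9)·x = -174.072  ⇒  x = 391.6625°F.
In Celsius: (391.6625 - 32) × 5/9 = 199.8125°C.
In Rankine: 199.8125 × 1.8 + 491.67 = 851.3°R.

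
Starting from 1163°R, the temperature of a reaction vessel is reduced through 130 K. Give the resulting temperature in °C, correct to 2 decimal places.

Initial temperature in Celsius: (1163 - 491.67) × 5/9 = 372.9611°C.
The 130 K change is an interval; Kelvin and Celsius degrees are the same size, so ΔC = -130°C.
Final Celsius temperature: 372.9611 - 130.0000 = 242.9611°C.

242.96°C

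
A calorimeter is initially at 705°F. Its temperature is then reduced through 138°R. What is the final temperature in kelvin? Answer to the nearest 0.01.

Initial temperature in Celsius: (705 - 32) × 5/9 = 373.8889°C.
The 138°R change is an interval, so only the factor 5/9 applies: -138 × 5/9 = -76.6667°C.
Final Celsius temperature: 373.8889 - 76.6667 = 297.2222°C.
In kelvin: 297.2222 + 273.15 = 570.37 K.

570.37 K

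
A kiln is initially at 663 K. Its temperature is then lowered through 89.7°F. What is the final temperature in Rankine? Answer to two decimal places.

Initial temperature in Celsius: 663 - 273.15 = 389.8500°C.
The 89.7°F change is an interval, so only the factor 5/9 applies: -89.7 × 5/9 = -49.8333°C.
Final Celsius temperature: 389.8500 - 49.8333 = 340.0167°C.
In Rankine: 340.0167 × 1.8 + 491.67 = 1103.70°R.

1103.70°R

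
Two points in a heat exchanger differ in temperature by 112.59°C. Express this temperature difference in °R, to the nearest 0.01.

202.66°R

An interval of 1°C corresponds to 1.8°R.
112.59 × 1.8 = 202.66.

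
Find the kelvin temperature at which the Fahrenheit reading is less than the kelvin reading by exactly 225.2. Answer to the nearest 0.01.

293.09 K

Let K be the kelvin reading. The Fahrenheit reading is F = 1.8·K - 459.67.
Require F - K = -225.2: (0.8)·K - 459.67 = -225.2.
K = (-225.2 + 459.67) / (0.8) = 293.09.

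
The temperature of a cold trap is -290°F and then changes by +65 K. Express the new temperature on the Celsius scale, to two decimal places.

-113.89°C

Initial temperature in Celsius: (-290 - 32) × 5/9 = -178.8889°C.
The 65 K change is an interval; Kelvin and Celsius degrees are the same size, so ΔC = +65°C.
Final Celsius temperature: -178.8889 + 65.0000 = -113.8889°C.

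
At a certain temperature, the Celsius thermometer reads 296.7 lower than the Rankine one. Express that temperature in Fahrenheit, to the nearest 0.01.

-406.68°F

Let x be the Rankine reading; then the Celsius reading is 5/9·x - 273.15.
(5/9·x - 273.15) - x = -296.7  ⇒  (-4/9)·x = -23.55  ⇒  x = 52.9875°R.
In Celsius: (52.9875 - 491.67) × 5/9 = -243.7125°C.
In Fahrenheit: -243.7125 × 1.8 + 32 = -406.68°F.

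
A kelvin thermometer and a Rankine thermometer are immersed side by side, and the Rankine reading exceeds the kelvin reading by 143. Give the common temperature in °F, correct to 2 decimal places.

Let x be the kelvin reading; then the Rankine reading is 1.8·x.
(1.8·x) - x = 143  ⇒  (0.8)·x = 143  ⇒  x = 178.7500 K.
In Celsius: 178.75 - 273.15 = -94.4000°C.
In Fahrenheit: -94.4000 × 1.8 + 32 = -137.92°F.

-137.92°F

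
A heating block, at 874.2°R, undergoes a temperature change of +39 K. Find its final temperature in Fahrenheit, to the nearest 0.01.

484.73°F

Initial temperature in Celsius: (874.2 - 491.67) × 5/9 = 212.5167°C.
The 39 K change is an interval; Kelvin and Celsius degrees are the same size, so ΔC = +39°C.
Final Celsius temperature: 212.5167 + 39.0000 = 251.5167°C.
In Fahrenheit: 251.5167 × 1.8 + 32 = 484.73°F.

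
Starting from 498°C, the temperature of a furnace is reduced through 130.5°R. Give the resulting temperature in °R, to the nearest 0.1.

The 130.5°R change is an interval, so only the factor 5/9 applies: -130.5 × 5/9 = -72.5000°C.
Final Celsius temperature: 498.0000 - 72.5000 = 425.5000°C.
In Rankine: 425.5000 × 1.8 + 491.67 = 1257.6°R.

1257.6°R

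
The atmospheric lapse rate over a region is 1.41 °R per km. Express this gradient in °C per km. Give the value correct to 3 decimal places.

0.783 °C/km

Since only a temperature interval is involved, the additive offset between the scales drops out.
A change of 1°R is a change of 5/9°C, so 1.41 × 5/9 = 0.783.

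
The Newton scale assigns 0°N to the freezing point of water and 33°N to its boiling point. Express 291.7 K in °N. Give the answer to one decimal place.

6.1°N

First in Celsius: 291.7 - 273.15 = 18.5500°C.
Linearly onto the Newton scale: 0 + (18.5500 / 100) × (33 - 0) = 6.1°N.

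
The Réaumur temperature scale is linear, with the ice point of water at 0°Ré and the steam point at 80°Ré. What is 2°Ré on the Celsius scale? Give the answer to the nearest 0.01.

2.50°C

Linear interpolation between the fixed points: C = (2 - 0) × 100 / (80 - 0) = 2.5000°C.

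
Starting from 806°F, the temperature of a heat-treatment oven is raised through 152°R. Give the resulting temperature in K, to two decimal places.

Initial temperature in Celsius: (806 - 32) × 5/9 = 430.0000°C.
The 152°R change is an interval, so only the factor 5/9 applies: +152 × 5/9 = +84.4444°C.
Final Celsius temperature: 430.0000 + 84.4444 = 514.4444°C.
In kelvin: 514.4444 + 273.15 = 787.59 K.

787.59 K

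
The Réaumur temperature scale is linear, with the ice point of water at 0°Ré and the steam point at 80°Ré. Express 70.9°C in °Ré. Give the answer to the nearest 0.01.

56.72°Ré

Linearly onto the Réaumur scale: 0 + (70.9000 / 100) × (80 - 0) = 56.72°Ré.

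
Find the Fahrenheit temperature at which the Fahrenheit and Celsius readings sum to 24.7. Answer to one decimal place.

27.3°F

Let F be the Fahrenheit reading. The Celsius reading is C = 5/9·F - 17.7778.
Require F + C = 24.7: (14/9)·F - 17.7778 = 24.7.
F = (24.7 + 17.7778) / (14/9) = 27.3.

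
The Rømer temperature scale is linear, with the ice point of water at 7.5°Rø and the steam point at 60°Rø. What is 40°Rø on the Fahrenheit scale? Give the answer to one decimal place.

Linear interpolation between the fixed points: C = (40 - 7.5) × 100 / (60 - 7.5) = 61.9048°C.
Then 61.9048 × 1.8 + 32 = 143.4°F.

143.4°F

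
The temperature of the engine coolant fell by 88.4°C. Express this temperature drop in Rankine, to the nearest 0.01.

An interval of 1°C corresponds to 1.8°R.
88.4 × 1.8 = 159.12.

159.12°R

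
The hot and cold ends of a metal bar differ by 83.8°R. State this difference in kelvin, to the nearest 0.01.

For a temperature interval the offset drops out; only the factor 5/9 applies.
83.8 × 5/9 = 46.56.

46.56 K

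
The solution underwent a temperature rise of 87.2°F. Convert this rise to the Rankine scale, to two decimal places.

Fahrenheit and Rankine degrees are the same size, so the interval is unchanged: 87.20.

87.20°R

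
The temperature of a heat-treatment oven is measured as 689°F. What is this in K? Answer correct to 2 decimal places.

638.15 K

In Celsius: (689 - 32) × 5/9 = 365.0000°C.
In kelvin: 365.0000 + 273.15 = 638.15 K.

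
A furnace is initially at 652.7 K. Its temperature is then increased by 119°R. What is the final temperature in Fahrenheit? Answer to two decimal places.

834.19°F

Initial temperature in Celsius: 652.7 - 273.15 = 379.5500°C.
The 119°R change is an interval, so only the factor 5/9 applies: +119 × 5/9 = +66.1111°C.
Final Celsius temperature: 379.5500 + 66.1111 = 445.6611°C.
In Fahrenheit: 445.6611 × 1.8 + 32 = 834.19°F.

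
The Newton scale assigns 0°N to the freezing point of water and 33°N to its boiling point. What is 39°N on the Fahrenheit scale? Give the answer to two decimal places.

Linear interpolation between the fixed points: C = (39 - 0) × 100 / (33 - 0) = 118.1818°C.
Then 118.1818 × 1.8 + 32 = 244.73°F.

244.73°F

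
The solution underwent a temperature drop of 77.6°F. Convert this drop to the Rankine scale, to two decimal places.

Fahrenheit and Rankine degrees are the same size, so the interval is unchanged: 77.60.

77.60°R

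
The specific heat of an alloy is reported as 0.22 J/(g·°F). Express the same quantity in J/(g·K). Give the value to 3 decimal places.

0.396 J/(g·K)

Since only a temperature interval is involved, the additive offset between the scales drops out.
A change of 1 K is a change of 1.8°F, so per K the value is 0.22 × 1.8 = 0.396.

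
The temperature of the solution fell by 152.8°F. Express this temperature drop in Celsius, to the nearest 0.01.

An interval of 1°F corresponds to 5/9°C.
152.8 × 5/9 = 84.89.

84.89°C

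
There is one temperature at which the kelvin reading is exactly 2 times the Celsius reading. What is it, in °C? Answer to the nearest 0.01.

Let C be the Celsius reading. The kelvin reading is K = 1·C + 273.15.
Require K = 2·C: 1·C + 273.15 = 2·C.
(-1)·C = -273.15  ⇒  C = 273.15.

273.15°C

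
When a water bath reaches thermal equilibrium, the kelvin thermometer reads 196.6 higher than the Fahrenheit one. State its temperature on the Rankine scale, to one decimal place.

591.9°R

Let x be the Fahrenheit reading; then the kelvin reading is 5/9·x + 255.372.
(5/9·x + 255.372) - x = 196.6  ⇒  (-4/9)·x = -58.7722  ⇒  x = 132.2375°F.
In Celsius: (132.2375 - 32) × 5/9 = 55.6875°C.
In Rankine: 55.6875 × 1.8 + 491.67 = 591.9°R.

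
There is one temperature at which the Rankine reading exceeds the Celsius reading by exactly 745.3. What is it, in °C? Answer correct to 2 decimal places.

Let C be the Celsius reading. The Rankine reading is R = 1.8·C + 491.67.
Require R - C = 745.3: (0.8)·C + 491.67 = 745.3.
C = (745.3 - 491.67) / (0.8) = 317.04.

317.04°C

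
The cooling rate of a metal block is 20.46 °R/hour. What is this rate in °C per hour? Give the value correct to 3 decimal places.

The quantity depends on a temperature interval, so only the ratio of degree sizes applies; the offset between the scales is irrelevant.
A change of 1°R is a change of 5/9°C, so 20.46 × 5/9 = 11.367.

11.367 °C/hour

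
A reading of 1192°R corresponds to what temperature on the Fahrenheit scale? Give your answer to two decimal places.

In Celsius: (1192 - 491.67) × 5/9 = 389.0722°C.
In Fahrenheit: 389.0722 × 1.8 + 32 = 732.33°F.

732.33°F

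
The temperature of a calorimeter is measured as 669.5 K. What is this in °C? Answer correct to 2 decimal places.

In Celsius: 669.5 - 273.15 = 396.3500°C.

396.35°C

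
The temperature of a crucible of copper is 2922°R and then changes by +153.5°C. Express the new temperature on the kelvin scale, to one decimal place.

1776.8 K

Initial temperature in Celsius: (2922 - 491.67) × 5/9 = 1350.1833°C.
Final Celsius temperature: 1350.1833 + 153.5000 = 1503.6833°C.
In kelvin: 1503.6833 + 273.15 = 1776.8 K.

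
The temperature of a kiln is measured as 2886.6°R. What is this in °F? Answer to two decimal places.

2426.93°F

In Celsius: (2886.6 - 491.67) × 5/9 = 1330.5167°C.
In Fahrenheit: 1330.5167 × 1.8 + 32 = 2426.93°F.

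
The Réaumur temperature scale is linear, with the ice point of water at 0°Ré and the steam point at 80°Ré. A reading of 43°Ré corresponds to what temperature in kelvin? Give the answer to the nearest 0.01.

Linear interpolation between the fixed points: C = (43 - 0) × 100 / (80 - 0) = 53.7500°C.
Then 53.7500 + 273.15 = 326.90 K.

326.90 K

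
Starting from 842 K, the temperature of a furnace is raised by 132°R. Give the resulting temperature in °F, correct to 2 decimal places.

1187.93°F

Initial temperature in Celsius: 842 - 273.15 = 568.8500°C.
The 132°R change is an interval, so only the factor 5/9 applies: +132 × 5/9 = +73.3333°C.
Final Celsius temperature: 568.8500 + 73.3333 = 642.1833°C.
In Fahrenheit: 642.1833 × 1.8 + 32 = 1187.93°F.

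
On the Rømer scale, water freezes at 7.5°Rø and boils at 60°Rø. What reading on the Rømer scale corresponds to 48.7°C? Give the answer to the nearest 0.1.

Linearly onto the Rømer scale: 7.5 + (48.7000 / 100) × (60 - 7.5) = 33.1°Rø.

33.1°Rø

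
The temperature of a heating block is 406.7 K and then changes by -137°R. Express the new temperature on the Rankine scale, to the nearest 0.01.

595.06°R

Initial temperature in Celsius: 406.7 - 273.15 = 133.5500°C.
The 137°R change is an interval, so only the factor 5/9 applies: -137 × 5/9 = -76.1111°C.
Final Celsius temperature: 133.5500 - 76.1111 = 57.4389°C.
In Rankine: 57.4389 × 1.8 + 491.67 = 595.06°R.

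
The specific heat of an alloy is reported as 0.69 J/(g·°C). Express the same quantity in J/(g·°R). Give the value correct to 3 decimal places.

Since only a temperature interval is involved, the additive offset between the scales drops out.
A change of 1°R is a change of 5/9°C, so per °R the value is 0.69 × 5/9 = 0.383.

0.383 J/(g·°R)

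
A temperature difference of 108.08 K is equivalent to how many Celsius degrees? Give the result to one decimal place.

Kelvin and Celsius degrees are the same size, so the interval is unchanged: 108.1.

108.1°C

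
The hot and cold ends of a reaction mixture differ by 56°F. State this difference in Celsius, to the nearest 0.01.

An interval of 1°F corresponds to 5/9°C.
56 × 5/9 = 31.11.

31.11°C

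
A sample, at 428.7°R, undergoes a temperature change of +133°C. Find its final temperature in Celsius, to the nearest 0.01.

98.02°C

Initial temperature in Celsius: (428.7 - 491.67) × 5/9 = -34.9833°C.
Final Celsius temperature: -34.9833 + 133.0000 = 98.0167°C.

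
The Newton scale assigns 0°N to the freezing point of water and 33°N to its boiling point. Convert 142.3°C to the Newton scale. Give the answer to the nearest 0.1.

Linearly onto the Newton scale: 0 + (142.3000 / 100) × (33 - 0) = 47.0°N.

47.0°N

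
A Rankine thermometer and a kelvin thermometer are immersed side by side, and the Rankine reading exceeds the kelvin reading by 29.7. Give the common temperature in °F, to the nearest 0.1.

-392.8°F

Let x be the Rankine reading; then the kelvin reading is 5/9·x.
(5/9·x) - x = -29.7  ⇒  (-4/9)·x = -29.7  ⇒  x = 66.8250°R.
In Celsius: (66.825 - 491.67) × 5/9 = -236.0250°C.
In Fahrenheit: -236.0250 × 1.8 + 32 = -392.8°F.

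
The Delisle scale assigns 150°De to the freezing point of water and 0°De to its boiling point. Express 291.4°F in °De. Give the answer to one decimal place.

First in Celsius: (291.4 - 32) × 5/9 = 144.1111°C.
Linearly onto the Delisle scale: 150 + (144.1111 / 100) × (0 - 150) = -66.2°De.

-66.2°De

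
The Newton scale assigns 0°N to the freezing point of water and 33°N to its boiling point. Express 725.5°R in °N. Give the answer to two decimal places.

42.87°N

First in Celsius: (725.5 - 491.67) × 5/9 = 129.9056°C.
Linearly onto the Newton scale: 0 + (129.9056 / 100) × (33 - 0) = 42.87°N.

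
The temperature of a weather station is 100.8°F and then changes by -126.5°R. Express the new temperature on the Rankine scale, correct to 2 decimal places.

Initial temperature in Celsius: (100.8 - 32) × 5/9 = 38.2222°C.
The 126.5°R change is an interval, so only the factor 5/9 applies: -126.5 × 5/9 = -70.2778°C.
Final Celsius temperature: 38.2222 - 70.2778 = -32.0556°C.
In Rankine: -32.0556 × 1.8 + 491.67 = 433.97°R.

433.97°R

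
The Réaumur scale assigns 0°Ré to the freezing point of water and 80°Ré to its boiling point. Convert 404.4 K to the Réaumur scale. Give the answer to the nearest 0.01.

105.00°Ré

First in Celsius: 404.4 - 273.15 = 131.2500°C.
Linearly onto the Réaumur scale: 0 + (131.2500 / 100) × (80 - 0) = 105.00°Ré.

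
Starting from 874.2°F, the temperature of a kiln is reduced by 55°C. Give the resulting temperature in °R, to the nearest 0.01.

1234.87°R

Initial temperature in Celsius: (874.2 - 32) × 5/9 = 467.8889°C.
Final Celsius temperature: 467.8889 - 55.0000 = 412.8889°C.
In Rankine: 412.8889 × 1.8 + 491.67 = 1234.87°R.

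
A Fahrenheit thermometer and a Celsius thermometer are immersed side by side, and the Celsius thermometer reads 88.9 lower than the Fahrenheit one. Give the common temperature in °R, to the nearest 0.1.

Let x be the Fahrenheit reading; then the Celsius reading is 5/9·x - 17.7778.
(5/9·x - 17.7778) - x = -88.9  ⇒  (-4/9)·x = -71.1222  ⇒  x = 160.0250°F.
In Celsius: (160.025 - 32) × 5/9 = 71.1250°C.
In Rankine: 71.1250 × 1.8 + 491.67 = 619.7°R.

619.7°R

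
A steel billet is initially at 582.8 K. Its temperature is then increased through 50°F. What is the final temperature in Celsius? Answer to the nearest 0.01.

337.43°C

Initial temperature in Celsius: 582.8 - 273.15 = 309.6500°C.
The 50°F change is an interval, so only the factor 5/9 applies: +50 × 5/9 = +27.7778°C.
Final Celsius temperature: 309.6500 + 27.7778 = 337.4278°C.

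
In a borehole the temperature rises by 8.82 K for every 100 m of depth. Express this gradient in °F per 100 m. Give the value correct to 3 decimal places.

Since only a temperature interval is involved, the additive offset between the scales drops out.
A change of 1 K is a change of 1.8°F, so 8.82 × 1.8 = 15.876.

15.876 °F/100 m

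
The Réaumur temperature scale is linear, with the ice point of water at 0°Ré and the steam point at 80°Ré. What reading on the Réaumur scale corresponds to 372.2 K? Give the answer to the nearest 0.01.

First in Celsius: 372.2 - 273.15 = 99.0500°C.
Linearly onto the Réaumur scale: 0 + (99.0500 / 100) × (80 - 0) = 79.24°Ré.

79.24°Ré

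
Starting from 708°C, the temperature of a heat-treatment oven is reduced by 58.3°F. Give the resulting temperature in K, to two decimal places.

The 58.3°F change is an interval, so only the factor 5/9 applies: -58.3 × 5/9 = -32.3889°C.
Final Celsius temperature: 708.0000 - 32.3889 = 675.6111°C.
In kelvin: 675.6111 + 273.15 = 948.76 K.

948.76 K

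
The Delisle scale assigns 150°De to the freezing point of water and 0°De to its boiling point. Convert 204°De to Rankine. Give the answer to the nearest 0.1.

Linear interpolation between the fixed points: C = (204 - 150) × 100 / (0 - 150) = -36.0000°C.
Then -36.0000 × 1.8 + 491.67 = 426.9°R.

426.9°R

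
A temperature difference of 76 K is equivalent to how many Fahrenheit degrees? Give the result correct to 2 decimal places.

136.80°F

For a temperature interval the offset drops out; only the factor 1.8 applies.
76 × 1.8 = 136.80.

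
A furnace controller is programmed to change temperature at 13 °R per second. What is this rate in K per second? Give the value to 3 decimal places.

7.222 K/second

Since only a temperature interval is involved, the additive offset between the scales drops out.
A change of 1°R is a change of 5/9 K, so 13 × 5/9 = 7.222.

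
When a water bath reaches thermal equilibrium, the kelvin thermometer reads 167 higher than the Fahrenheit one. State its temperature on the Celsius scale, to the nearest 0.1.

Let x be the Fahrenheit reading; then the kelvin reading is 5/9·x + 255.372.
(5/9·x + 255.372) - x = 167  ⇒  (-4/9)·x = -88.3722  ⇒  x = 198.8375°F.
In Celsius: (198.8375 - 32) × 5/9 = 92.7°C.

92.7°C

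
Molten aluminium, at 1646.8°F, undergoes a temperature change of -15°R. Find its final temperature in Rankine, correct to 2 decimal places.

Initial temperature in Celsius: (1646.8 - 32) × 5/9 = 897.1111°C.
The 15°R change is an interval, so only the factor 5/9 applies: -15 × 5/9 = -8.3333°C.
Final Celsius temperature: 897.1111 - 8.3333 = 888.7778°C.
In Rankine: 888.7778 × 1.8 + 491.67 = 2091.47°R.

2091.47°R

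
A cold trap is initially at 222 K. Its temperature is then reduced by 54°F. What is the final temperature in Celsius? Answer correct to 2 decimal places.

-81.15°C

Initial temperature in Celsius: 222 - 273.15 = -51.1500°C.
The 54°F change is an interval, so only the factor 5/9 applies: -54 × 5/9 = -30.0000°C.
Final Celsius temperature: -51.1500 - 30.0000 = -81.1500°C.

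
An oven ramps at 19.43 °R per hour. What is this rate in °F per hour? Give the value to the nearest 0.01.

19.43 °F/hour

The quantity depends on a temperature interval, so only the ratio of degree sizes applies; the offset between the scales is irrelevant.
A change of 1°R is a change of 1°F, so 19.43 × 1 = 19.43.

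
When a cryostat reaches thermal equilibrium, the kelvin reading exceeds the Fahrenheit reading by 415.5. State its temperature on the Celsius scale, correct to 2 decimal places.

Let x be the kelvin reading; then the Fahrenheit reading is 1.8·x - 459.67.
(1.8·x - 459.67) - x = -415.5  ⇒  (0.8)·x = 44.17  ⇒  x = 55.2125 K.
In Celsius: 55.2125 - 273.15 = -217.94°C.

-217.94°C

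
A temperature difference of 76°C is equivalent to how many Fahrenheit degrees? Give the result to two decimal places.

Only the scale ratio 1.8 matters for a change in temperature.
76 × 1.8 = 136.80.

136.80°F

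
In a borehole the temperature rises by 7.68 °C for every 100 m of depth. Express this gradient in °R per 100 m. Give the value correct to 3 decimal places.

13.824 °R/100 m

Since only a temperature interval is involved, the additive offset between the scales drops out.
A change of 1°C is a change of 1.8°R, so 7.68 × 1.8 = 13.824.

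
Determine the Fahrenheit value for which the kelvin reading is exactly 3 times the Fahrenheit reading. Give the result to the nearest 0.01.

Let F be the Fahrenheit reading. The kelvin reading is K = 5/9·F + 255.372.
Require K = 3·F: 5/9·F + 255.372 = 3·F.
(-22/9)·F = -255.372  ⇒  F = 104.47.

104.47°F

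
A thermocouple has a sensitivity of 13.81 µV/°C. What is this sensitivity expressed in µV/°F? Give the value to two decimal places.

7.67 µV/°F

Since only a temperature interval is involved, the additive offset between the scales drops out.
A change of 1°F is a change of 5/9°C, so per °F the value is 13.81 × 5/9 = 7.67.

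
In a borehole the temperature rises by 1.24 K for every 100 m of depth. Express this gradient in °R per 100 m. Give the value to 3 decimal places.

2.232 °R/100 m

The quantity depends on a temperature interval, so only the ratio of degree sizes applies; the offset between the scales is irrelevant.
A change of 1 K is a change of 1.8°R, so 1.24 × 1.8 = 2.232.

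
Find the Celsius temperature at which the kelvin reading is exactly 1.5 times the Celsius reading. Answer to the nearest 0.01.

546.30°C

Let C be the Celsius reading. The kelvin reading is K = 1·C + 273.15.
Require K = 1.5·C: 1·C + 273.15 = 1.5·C.
(-0.5)·C = -273.15  ⇒  C = 546.30.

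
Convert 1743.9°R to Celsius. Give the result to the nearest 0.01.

In Celsius: (1743.9 - 491.67) × 5/9 = 695.6833°C.

695.68°C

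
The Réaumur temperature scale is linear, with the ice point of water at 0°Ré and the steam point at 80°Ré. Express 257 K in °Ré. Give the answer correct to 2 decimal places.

First in Celsius: 257 - 273.15 = -16.1500°C.
Linearly onto the Réaumur scale: 0 + (-16.1500 / 100) × (80 - 0) = -12.92°Ré.

-12.92°Ré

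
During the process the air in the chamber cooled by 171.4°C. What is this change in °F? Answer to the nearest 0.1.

308.5°F

For a temperature interval the offset drops out; only the factor 1.8 applies.
171.4 × 1.8 = 308.5.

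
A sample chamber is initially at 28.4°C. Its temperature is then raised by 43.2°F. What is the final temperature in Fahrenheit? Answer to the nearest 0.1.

126.3°F

The 43.2°F change is an interval, so only the factor 5/9 applies: +43.2 × 5/9 = +24.0000°C.
Final Celsius temperature: 28.4000 + 24.0000 = 52.4000°C.
In Fahrenheit: 52.4000 × 1.8 + 32 = 126.3°F.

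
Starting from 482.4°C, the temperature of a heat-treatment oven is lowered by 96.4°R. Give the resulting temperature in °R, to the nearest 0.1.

The 96.4°R change is an interval, so only the factor 5/9 applies: -96.4 × 5/9 = -53.5556°C.
Final Celsius temperature: 482.4000 - 53.5556 = 428.8444°C.
In Rankine: 428.8444 × 1.8 + 491.67 = 1263.6°R.

1263.6°R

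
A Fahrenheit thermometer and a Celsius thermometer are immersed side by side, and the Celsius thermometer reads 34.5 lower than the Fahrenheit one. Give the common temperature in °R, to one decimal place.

Let x be the Fahrenheit reading; then the Celsius reading is 5/9·x - 17.7778.
(5/9·x - 17.7778) - x = -34.5  ⇒  (-4/9)·x = -16.7222  ⇒  x = 37.6250°F.
In Celsius: (37.625 - 32) × 5/9 = 3.1250°C.
In Rankine: 3.1250 × 1.8 + 491.67 = 497.3°R.

497.3°R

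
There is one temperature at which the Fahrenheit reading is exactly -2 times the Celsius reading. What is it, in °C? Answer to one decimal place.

Let C be the Celsius reading. The Fahrenheit reading is F = 1.8·C + 32.
Require F = -2·C: 1.8·C + 32 = -2·C.
(3.8)·C = -32  ⇒  C = -8.4.

-8.4°C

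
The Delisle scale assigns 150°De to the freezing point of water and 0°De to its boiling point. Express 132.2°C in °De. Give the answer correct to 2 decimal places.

Linearly onto the Delisle scale: 150 + (132.2000 / 100) × (0 - 150) = -48.30°De.

-48.30°De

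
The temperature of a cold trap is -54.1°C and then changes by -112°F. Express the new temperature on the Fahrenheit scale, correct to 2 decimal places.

The 112°F change is an interval, so only the factor 5/9 applies: -112 × 5/9 = -62.2222°C.
Final Celsius temperature: -54.1000 - 62.2222 = -116.3222°C.
In Fahrenheit: -116.3222 × 1.8 + 32 = -177.38°F.

-177.38°F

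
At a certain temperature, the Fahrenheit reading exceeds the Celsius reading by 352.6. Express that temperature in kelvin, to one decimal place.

673.9 K

Let x be the Celsius reading; then the Fahrenheit reading is 1.8·x + 32.
(1.8·x + 32) - x = 352.6  ⇒  (0.8)·x = 320.6  ⇒  x = 400.7500°C.
In kelvin: 400.7500 + 273.15 = 673.9 K.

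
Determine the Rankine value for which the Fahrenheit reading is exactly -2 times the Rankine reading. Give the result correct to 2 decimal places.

153.22°R

Let R be the Rankine reading. The Fahrenheit reading is F = 1·R - 459.67.
Require F = -2·R: 1·R - 459.67 = -2·R.
(3)·R = 459.67  ⇒  R = 153.22.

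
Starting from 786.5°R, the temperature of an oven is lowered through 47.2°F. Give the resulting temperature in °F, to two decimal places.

Initial temperature in Celsius: (786.5 - 491.67) × 5/9 = 163.7944°C.
The 47.2°F change is an interval, so only the factor 5/9 applies: -47.2 × 5/9 = -26.2222°C.
Final Celsius temperature: 163.7944 - 26.2222 = 137.5722°C.
In Fahrenheit: 137.5722 × 1.8 + 32 = 279.63°F.

279.63°F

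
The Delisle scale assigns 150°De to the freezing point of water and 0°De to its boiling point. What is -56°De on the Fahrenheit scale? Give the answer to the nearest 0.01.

279.20°F

Linear interpolation between the fixed points: C = (-56 - 150) × 100 / (0 - 150) = 137.3333°C.
Then 137.3333 × 1.8 + 32 = 279.20°F.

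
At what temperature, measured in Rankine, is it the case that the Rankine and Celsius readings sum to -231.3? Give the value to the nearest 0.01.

Let R be the Rankine reading. The Celsius reading is C = 5/9·R - 273.15.
Require R + C = -231.3: (14/9)·R - 273.15 = -231.3.
R = (-231.3 + 273.15) / (14/9) = 26.90.

26.90°R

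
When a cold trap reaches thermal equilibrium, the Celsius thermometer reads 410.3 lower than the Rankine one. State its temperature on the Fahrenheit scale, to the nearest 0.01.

Let x be the Rankine reading; then the Celsius reading is 5/9·x - 273.15.
(5/9·x - 273.15) - x = -410.3  ⇒  (-4/9)·x = -137.15  ⇒  x = 308.5875°R.
In Celsius: (308.5875 - 491.67) × 5/9 = -101.7125°C.
In Fahrenheit: -101.7125 × 1.8 + 32 = -151.08°F.

-151.08°F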